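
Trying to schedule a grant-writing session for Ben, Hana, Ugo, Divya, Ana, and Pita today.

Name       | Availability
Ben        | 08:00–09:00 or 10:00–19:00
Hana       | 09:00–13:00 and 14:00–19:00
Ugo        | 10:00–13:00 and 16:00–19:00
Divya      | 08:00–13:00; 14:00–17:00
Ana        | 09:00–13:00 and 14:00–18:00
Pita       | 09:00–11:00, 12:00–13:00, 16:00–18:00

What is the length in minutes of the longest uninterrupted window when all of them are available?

Ben ∩ Hana: 10:00-13:00, 14:00-19:00.
Ben ∩ Hana ∩ Ugo: 10:00-13:00, 16:00-19:00.
Ben ∩ Hana ∩ Ugo ∩ Divya: 10:00-13:00, 16:00-17:00.
Ben ∩ Hana ∩ Ugo ∩ Divya ∩ Ana: 10:00-13:00, 16:00-17:00.
Ben ∩ Hana ∩ Ugo ∩ Divya ∩ Ana ∩ Pita: 10:00-11:00, 12:00-13:00, 16:00-17:00.
The longest is 10:00-11:00 at 60 minutes.

60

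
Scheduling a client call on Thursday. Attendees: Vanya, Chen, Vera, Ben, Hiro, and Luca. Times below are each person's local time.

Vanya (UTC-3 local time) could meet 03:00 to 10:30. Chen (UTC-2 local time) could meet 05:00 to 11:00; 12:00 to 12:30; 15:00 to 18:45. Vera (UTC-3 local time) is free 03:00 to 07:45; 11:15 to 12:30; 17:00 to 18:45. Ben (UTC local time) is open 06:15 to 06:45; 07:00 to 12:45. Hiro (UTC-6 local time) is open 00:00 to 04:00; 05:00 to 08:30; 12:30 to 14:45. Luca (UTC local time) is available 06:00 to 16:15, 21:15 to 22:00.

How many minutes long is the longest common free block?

Vanya in UTC: 06:00-13:30 (add 3h to convert from UTC-3).
Chen in UTC: 07:00-13:00, 14:00-14:30, 17:00-20:45 (add 2h to convert from UTC-2).
Vera in UTC: 06:00-10:45, 14:15-15:30, 20:00-21:45 (add 3h to convert from UTC-3).
Ben in UTC: 06:15-06:45, 07:00-12:45.
Hiro in UTC: 06:00-10:00, 11:00-14:30, 18:30-20:45 (add 6h to convert from UTC-6).
Luca in UTC: 06:00-16:15, 21:15-22:00.
Vanya ∩ Chen: 07:00-13:00.
Vanya ∩ Chen ∩ Vera: 07:00-10:45.
Vanya ∩ Chen ∩ Vera ∩ Ben: 07:00-10:45.
Vanya ∩ Chen ∩ Vera ∩ Ben ∩ Hiro: 07:00-10:00.
Vanya ∩ Chen ∩ Vera ∩ Ben ∩ Hiro ∩ Luca: 07:00-10:00.
So the common availability across everyone is 07:00-10:00.
The longest is 07:00-10:00 at 180 minutes.

180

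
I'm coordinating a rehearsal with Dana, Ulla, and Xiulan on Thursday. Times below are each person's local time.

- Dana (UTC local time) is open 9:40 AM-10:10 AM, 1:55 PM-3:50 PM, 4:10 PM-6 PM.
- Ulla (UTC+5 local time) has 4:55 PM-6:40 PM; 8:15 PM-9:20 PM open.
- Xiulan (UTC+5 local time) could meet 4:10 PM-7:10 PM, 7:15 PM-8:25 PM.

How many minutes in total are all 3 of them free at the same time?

10

Dana in UTC: 09:40-10:10, 13:55-15:50, 16:10-18:00.
Ulla in UTC: 11:55-13:40, 15:15-16:20 (subtract 5h to convert from UTC+5).
Xiulan in UTC: 11:10-14:10, 14:15-15:25 (subtract 5h to convert from UTC+5).
Dana ∩ Ulla: 15:15-15:50, 16:10-16:20.
Dana ∩ Ulla ∩ Xiulan: 15:15-15:25.
So the common availability across everyone is 15:15-15:25.
That's a single block of 10 minutes.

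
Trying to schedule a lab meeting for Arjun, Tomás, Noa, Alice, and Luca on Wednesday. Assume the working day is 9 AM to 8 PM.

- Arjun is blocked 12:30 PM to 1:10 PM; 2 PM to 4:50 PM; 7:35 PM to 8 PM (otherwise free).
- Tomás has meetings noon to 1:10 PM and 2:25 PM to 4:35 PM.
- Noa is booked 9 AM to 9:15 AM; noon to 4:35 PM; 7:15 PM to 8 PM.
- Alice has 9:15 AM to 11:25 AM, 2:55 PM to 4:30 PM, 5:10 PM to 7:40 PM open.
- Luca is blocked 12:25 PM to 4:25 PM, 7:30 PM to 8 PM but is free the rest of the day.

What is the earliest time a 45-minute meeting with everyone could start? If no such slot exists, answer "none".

Arjun free: 09:00-12:30, 13:10-14:00, 16:50-19:35 (invert busy blocks within the working day).
Tomás free: 09:00-12:00, 13:10-14:25, 16:35-20:00 (invert busy blocks within the working day).
Noa free: 09:15-12:00, 16:35-19:15 (invert busy blocks within the working day).
Alice free: 09:15-11:25, 14:55-16:30, 17:10-19:40.
Luca free: 09:00-12:25, 16:25-19:30 (invert busy blocks within the working day).
Arjun ∩ Tomás: 09:00-12:00, 13:10-14:00, 16:50-19:35.
Arjun ∩ Tomás ∩ Noa: 09:15-12:00, 16:50-19:15.
Arjun ∩ Tomás ∩ Noa ∩ Alice: 09:15-11:25, 17:10-19:15.
Arjun ∩ Tomás ∩ Noa ∩ Alice ∩ Luca: 09:15-11:25, 17:10-19:15.
So the common availability across everyone is 09:15-11:25, 17:10-19:15.
The first common window of at least 45 minutes is 09:15-11:25, so the earliest start is 09:15.

09:15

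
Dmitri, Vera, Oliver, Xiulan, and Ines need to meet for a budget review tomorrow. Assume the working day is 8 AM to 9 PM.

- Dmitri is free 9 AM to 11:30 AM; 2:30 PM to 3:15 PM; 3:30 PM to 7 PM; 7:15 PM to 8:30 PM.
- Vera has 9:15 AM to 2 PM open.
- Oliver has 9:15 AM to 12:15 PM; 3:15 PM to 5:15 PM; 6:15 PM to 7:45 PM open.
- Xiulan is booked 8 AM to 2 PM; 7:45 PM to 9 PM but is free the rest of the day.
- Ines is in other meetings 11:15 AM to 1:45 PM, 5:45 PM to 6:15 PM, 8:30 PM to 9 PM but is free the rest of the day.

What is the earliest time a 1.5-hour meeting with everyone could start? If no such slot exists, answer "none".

Dmitri free: 09:00-11:30, 14:30-15:15, 15:30-19:00, 19:15-20:30.
Vera free: 09:15-14:00.
Oliver free: 09:15-12:15, 15:15-17:15, 18:15-19:45.
Xiulan free: 14:00-19:45 (invert busy blocks within the working day).
Ines free: 08:00-11:15, 13:45-17:45, 18:15-20:30 (invert busy blocks within the working day).
Dmitri ∩ Vera: 09:15-11:30.
Dmitri ∩ Vera ∩ Oliver: 09:15-11:30.
Dmitri ∩ Vera ∩ Oliver ∩ Xiulan: ∅.
Dmitri ∩ Vera ∩ Oliver ∩ Xiulan ∩ Ines: ∅.
There is no time when everyone is free.
No common window is at least 90 minutes long.

none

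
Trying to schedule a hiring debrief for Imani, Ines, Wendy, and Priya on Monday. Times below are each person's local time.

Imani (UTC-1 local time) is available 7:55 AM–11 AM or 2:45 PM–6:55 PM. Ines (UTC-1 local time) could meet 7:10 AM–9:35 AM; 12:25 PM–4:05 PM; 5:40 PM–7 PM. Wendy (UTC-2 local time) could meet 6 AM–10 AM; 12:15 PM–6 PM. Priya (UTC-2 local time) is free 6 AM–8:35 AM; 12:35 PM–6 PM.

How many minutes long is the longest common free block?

100

Imani in UTC: 08:55-12:00, 15:45-19:55 (add 1h to convert from UTC-1).
Ines in UTC: 08:10-10:35, 13:25-17:05, 18:40-20:00 (add 1h to convert from UTC-1).
Wendy in UTC: 08:00-12:00, 14:15-20:00 (add 2h to convert from UTC-2).
Priya in UTC: 08:00-10:35, 14:35-20:00 (add 2h to convert from UTC-2).
Imani ∩ Ines: 08:55-10:35, 15:45-17:05, 18:40-19:55.
Imani ∩ Ines ∩ Wendy: 08:55-10:35, 15:45-17:05, 18:40-19:55.
Imani ∩ Ines ∩ Wendy ∩ Priya: 08:55-10:35, 15:45-17:05, 18:40-19:55.
The longest is 08:55-10:35 at 100 minutes.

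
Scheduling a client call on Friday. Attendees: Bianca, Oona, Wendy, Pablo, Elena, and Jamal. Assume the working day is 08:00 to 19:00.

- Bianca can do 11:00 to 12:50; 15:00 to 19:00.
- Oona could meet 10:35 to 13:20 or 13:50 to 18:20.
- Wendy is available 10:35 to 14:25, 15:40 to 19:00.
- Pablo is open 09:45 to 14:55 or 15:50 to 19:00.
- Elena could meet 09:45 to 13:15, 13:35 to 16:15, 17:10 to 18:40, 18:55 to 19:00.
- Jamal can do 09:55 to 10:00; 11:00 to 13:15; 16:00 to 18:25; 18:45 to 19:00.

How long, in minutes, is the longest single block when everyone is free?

110

Bianca ∩ Oona: 11:00-12:50, 15:00-18:20.
Bianca ∩ Oona ∩ Wendy: 11:00-12:50, 15:40-18:20.
Bianca ∩ Oona ∩ Wendy ∩ Pablo: 11:00-12:50, 15:50-18:20.
Bianca ∩ Oona ∩ Wendy ∩ Pablo ∩ Elena: 11:00-12:50, 15:50-16:15, 17:10-18:20.
Bianca ∩ Oona ∩ Wendy ∩ Pablo ∩ Elena ∩ Jamal: 11:00-12:50, 16:00-16:15, 17:10-18:20.
The longest is 11:00-12:50 at 110 minutes.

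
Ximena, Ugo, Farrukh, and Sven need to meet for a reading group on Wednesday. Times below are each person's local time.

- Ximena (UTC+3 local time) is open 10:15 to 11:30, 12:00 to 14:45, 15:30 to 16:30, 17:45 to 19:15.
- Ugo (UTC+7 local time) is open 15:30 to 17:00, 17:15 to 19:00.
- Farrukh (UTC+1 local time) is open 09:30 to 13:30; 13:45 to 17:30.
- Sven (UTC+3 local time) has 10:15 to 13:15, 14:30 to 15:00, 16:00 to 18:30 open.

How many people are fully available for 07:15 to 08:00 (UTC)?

2

Ximena in UTC: 07:15-08:30, 09:00-11:45, 12:30-13:30, 14:45-16:15 (subtract 3h to convert from UTC+3).
Ugo in UTC: 08:30-10:00, 10:15-12:00 (subtract 7h to convert from UTC+7).
Farrukh in UTC: 08:30-12:30, 12:45-16:30 (subtract 1h to convert from UTC+1).
Sven in UTC: 07:15-10:15, 11:30-12:00, 13:00-15:30 (subtract 3h to convert from UTC+3).
Ximena and Sven can make the full 07:15-08:00 slot — that's 2.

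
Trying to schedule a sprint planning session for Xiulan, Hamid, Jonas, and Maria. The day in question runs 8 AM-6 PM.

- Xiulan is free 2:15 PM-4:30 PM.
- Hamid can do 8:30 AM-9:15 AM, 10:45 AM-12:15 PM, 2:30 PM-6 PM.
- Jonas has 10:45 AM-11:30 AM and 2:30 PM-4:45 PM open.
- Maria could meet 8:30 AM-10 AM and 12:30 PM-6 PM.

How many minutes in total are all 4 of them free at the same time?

Xiulan ∩ Hamid: 14:30-16:30.
Xiulan ∩ Hamid ∩ Jonas: 14:30-16:30.
Xiulan ∩ Hamid ∩ Jonas ∩ Maria: 14:30-16:30.
That's a single block of 120 minutes.

120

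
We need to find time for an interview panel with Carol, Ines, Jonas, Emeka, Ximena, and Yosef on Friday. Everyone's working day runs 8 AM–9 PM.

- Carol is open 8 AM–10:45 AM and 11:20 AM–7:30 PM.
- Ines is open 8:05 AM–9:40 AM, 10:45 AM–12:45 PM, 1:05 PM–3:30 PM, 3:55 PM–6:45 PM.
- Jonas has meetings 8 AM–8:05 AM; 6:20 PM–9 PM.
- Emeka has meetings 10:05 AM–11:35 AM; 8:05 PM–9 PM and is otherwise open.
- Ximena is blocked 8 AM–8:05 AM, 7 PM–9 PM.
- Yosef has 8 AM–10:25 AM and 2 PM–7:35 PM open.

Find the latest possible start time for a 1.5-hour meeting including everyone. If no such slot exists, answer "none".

Carol free: 08:00-10:45, 11:20-19:30.
Ines free: 08:05-09:40, 10:45-12:45, 13:05-15:30, 15:55-18:45.
Jonas free: 08:05-18:20 (invert busy blocks within the working day).
Emeka free: 08:00-10:05, 11:35-20:05 (invert busy blocks within the working day).
Ximena free: 08:05-19:00 (invert busy blocks within the working day).
Yosef free: 08:00-10:25, 14:00-19:35.
Carol ∩ Ines: 08:05-09:40, 11:20-12:45, 13:05-15:30, 15:55-18:45.
Carol ∩ Ines ∩ Jonas: 08:05-09:40, 11:20-12:45, 13:05-15:30, 15:55-18:20.
Carol ∩ Ines ∩ Jonas ∩ Emeka: 08:05-09:40, 11:35-12:45, 13:05-15:30, 15:55-18:20.
Carol ∩ Ines ∩ Jonas ∩ Emeka ∩ Ximena: 08:05-09:40, 11:35-12:45, 13:05-15:30, 15:55-18:20.
Carol ∩ Ines ∩ Jonas ∩ Emeka ∩ Ximena ∩ Yosef: 08:05-09:40, 14:00-15:30, 15:55-18:20.
The last common window of at least 90 minutes is 15:55-18:20; a 90-minute meeting can start as late as 16:50 and still end by 18:20.

16:50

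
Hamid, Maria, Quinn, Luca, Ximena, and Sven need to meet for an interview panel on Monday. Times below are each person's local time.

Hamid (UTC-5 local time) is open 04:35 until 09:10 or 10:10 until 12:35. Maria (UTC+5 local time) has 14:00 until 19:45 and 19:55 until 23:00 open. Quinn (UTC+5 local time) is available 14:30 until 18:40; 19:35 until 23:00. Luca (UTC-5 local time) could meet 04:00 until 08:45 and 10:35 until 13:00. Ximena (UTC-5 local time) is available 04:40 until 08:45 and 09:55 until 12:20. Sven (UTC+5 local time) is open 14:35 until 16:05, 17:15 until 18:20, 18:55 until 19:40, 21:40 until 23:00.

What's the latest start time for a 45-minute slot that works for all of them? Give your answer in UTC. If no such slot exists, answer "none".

Hamid in UTC: 09:35-14:10, 15:10-17:35 (add 5h to convert from UTC-5).
Maria in UTC: 09:00-14:45, 14:55-18:00 (subtract 5h to convert from UTC+5).
Quinn in UTC: 09:30-13:40, 14:35-18:00 (subtract 5h to convert from UTC+5).
Luca in UTC: 09:00-13:45, 15:35-18:00 (add 5h to convert from UTC-5).
Ximena in UTC: 09:40-13:45, 14:55-17:20 (add 5h to convert from UTC-5).
Sven in UTC: 09:35-11:05, 12:15-13:20, 13:55-14:40, 16:40-18:00 (subtract 5h to convert from UTC+5).
Hamid ∩ Maria: 09:35-14:10, 15:10-17:35.
Hamid ∩ Maria ∩ Quinn: 09:35-13:40, 15:10-17:35.
Hamid ∩ Maria ∩ Quinn ∩ Luca: 09:35-13:40, 15:35-17:35.
Hamid ∩ Maria ∩ Quinn ∩ Luca ∩ Ximena: 09:40-13:40, 15:35-17:20.
Hamid ∩ Maria ∩ Quinn ∩ Luca ∩ Ximena ∩ Sven: 09:40-11:05, 12:15-13:20, 16:40-17:20.
So the common availability across everyone is 09:40-11:05, 12:15-13:20, 16:40-17:20.
The last common window of at least 45 minutes is 12:15-13:20; a 45-minute meeting can start as late as 12:35 and still end by 13:20.

12:35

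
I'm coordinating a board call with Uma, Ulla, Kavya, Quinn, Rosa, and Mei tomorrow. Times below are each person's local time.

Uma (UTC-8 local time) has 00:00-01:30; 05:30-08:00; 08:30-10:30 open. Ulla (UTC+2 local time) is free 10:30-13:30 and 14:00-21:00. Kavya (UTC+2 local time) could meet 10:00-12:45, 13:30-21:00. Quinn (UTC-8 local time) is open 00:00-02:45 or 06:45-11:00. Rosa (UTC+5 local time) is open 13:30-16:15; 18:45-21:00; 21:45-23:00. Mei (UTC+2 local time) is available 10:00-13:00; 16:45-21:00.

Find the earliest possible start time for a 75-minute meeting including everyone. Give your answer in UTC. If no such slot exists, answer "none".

Uma in UTC: 08:00-09:30, 13:30-16:00, 16:30-18:30 (add 8h to convert from UTC-8).
Ulla in UTC: 08:30-11:30, 12:00-19:00 (subtract 2h to convert from UTC+2).
Kavya in UTC: 08:00-10:45, 11:30-19:00 (subtract 2h to convert from UTC+2).
Quinn in UTC: 08:00-10:45, 14:45-19:00 (add 8h to convert from UTC-8).
Rosa in UTC: 08:30-11:15, 13:45-16:00, 16:45-18:00 (subtract 5h to convert from UTC+5).
Mei in UTC: 08:00-11:00, 14:45-19:00 (subtract 2h to convert from UTC+2).
Uma ∩ Ulla: 08:30-09:30, 13:30-16:00, 16:30-18:30.
Uma ∩ Ulla ∩ Kavya: 08:30-09:30, 13:30-16:00, 16:30-18:30.
Uma ∩ Ulla ∩ Kavya ∩ Quinn: 08:30-09:30, 14:45-16:00, 16:30-18:30.
Uma ∩ Ulla ∩ Kavya ∩ Quinn ∩ Rosa: 08:30-09:30, 14:45-16:00, 16:45-18:00.
Uma ∩ Ulla ∩ Kavya ∩ Quinn ∩ Rosa ∩ Mei: 08:30-09:30, 14:45-16:00, 16:45-18:00.
The first common window of at least 75 minutes is 14:45-16:00, so the earliest start is 14:45.

14:45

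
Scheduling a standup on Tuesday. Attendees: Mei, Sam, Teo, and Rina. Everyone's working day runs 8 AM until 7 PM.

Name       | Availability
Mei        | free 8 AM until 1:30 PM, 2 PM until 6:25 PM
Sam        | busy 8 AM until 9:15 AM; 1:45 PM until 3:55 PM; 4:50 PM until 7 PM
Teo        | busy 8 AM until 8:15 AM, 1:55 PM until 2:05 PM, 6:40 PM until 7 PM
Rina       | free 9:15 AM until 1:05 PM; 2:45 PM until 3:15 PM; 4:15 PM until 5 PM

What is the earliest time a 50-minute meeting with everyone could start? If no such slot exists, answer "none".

09:15

Mei free: 08:00-13:30, 14:00-18:25.
Sam free: 09:15-13:45, 15:55-16:50 (invert busy blocks within the working day).
Teo free: 08:15-13:55, 14:05-18:40 (invert busy blocks within the working day).
Rina free: 09:15-13:05, 14:45-15:15, 16:15-17:00.
Mei ∩ Sam: 09:15-13:30, 15:55-16:50.
Mei ∩ Sam ∩ Teo: 09:15-13:30, 15:55-16:50.
Mei ∩ Sam ∩ Teo ∩ Rina: 09:15-13:05, 16:15-16:50.
The first common window of at least 50 minutes is 09:15-13:05, so the earliest start is 09:15.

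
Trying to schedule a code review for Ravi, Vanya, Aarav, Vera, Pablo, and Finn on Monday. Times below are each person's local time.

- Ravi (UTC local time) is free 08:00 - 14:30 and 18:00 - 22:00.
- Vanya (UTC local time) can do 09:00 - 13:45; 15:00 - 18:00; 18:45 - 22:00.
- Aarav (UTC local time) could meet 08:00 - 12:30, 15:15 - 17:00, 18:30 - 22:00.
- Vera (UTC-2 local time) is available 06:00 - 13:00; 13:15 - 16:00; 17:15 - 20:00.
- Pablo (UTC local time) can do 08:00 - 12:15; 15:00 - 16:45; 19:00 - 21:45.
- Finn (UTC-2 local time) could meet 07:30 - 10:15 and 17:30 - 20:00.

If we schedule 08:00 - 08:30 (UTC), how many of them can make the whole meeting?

Ravi in UTC: 08:00-14:30, 18:00-22:00.
Vanya in UTC: 09:00-13:45, 15:00-18:00, 18:45-22:00.
Aarav in UTC: 08:00-12:30, 15:15-17:00, 18:30-22:00.
Vera in UTC: 08:00-15:00, 15:15-18:00, 19:15-22:00 (add 2h to convert from UTC-2).
Pablo in UTC: 08:00-12:15, 15:00-16:45, 19:00-21:45.
Finn in UTC: 09:30-12:15, 19:30-22:00 (add 2h to convert from UTC-2).
Ravi, Aarav, Vera, and Pablo can make the full 08:00-08:30 slot — that's 4.

4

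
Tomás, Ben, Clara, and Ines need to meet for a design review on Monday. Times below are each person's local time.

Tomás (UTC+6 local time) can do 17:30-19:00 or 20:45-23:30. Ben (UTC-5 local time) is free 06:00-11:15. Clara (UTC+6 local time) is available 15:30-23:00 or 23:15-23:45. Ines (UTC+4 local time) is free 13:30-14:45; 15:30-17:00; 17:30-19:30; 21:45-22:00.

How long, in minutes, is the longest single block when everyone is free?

Tomás in UTC: 11:30-13:00, 14:45-17:30 (subtract 6h to convert from UTC+6).
Ben in UTC: 11:00-16:15 (add 5h to convert from UTC-5).
Clara in UTC: 09:30-17:00, 17:15-17:45 (subtract 6h to convert from UTC+6).
Ines in UTC: 09:30-10:45, 11:30-13:00, 13:30-15:30, 17:45-18:00 (subtract 4h to convert from UTC+4).
Tomás ∩ Ben: 11:30-13:00, 14:45-16:15.
Tomás ∩ Ben ∩ Clara: 11:30-13:00, 14:45-16:15.
Tomás ∩ Ben ∩ Clara ∩ Ines: 11:30-13:00, 14:45-15:30.
The longest is 11:30-13:00 at 90 minutes.

90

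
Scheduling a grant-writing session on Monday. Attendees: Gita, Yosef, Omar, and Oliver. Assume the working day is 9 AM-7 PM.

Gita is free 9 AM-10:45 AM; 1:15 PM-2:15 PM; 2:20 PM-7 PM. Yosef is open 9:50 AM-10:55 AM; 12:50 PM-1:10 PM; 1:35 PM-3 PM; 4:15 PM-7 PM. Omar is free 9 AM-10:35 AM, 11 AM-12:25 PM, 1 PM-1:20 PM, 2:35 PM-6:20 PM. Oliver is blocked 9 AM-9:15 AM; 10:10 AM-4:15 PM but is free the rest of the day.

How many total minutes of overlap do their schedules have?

145

Gita free: 09:00-10:45, 13:15-14:15, 14:20-19:00.
Yosef free: 09:50-10:55, 12:50-13:10, 13:35-15:00, 16:15-19:00.
Omar free: 09:00-10:35, 11:00-12:25, 13:00-13:20, 14:35-18:20.
Oliver free: 09:15-10:10, 16:15-19:00 (invert busy blocks within the working day).
Gita ∩ Yosef: 09:50-10:45, 13:35-14:15, 14:20-15:00, 16:15-19:00.
Gita ∩ Yosef ∩ Omar: 09:50-10:35, 14:35-15:00, 16:15-18:20.
Gita ∩ Yosef ∩ Omar ∩ Oliver: 09:50-10:10, 16:15-18:20.
Summing the common windows: 20 + 125 = 145 minutes.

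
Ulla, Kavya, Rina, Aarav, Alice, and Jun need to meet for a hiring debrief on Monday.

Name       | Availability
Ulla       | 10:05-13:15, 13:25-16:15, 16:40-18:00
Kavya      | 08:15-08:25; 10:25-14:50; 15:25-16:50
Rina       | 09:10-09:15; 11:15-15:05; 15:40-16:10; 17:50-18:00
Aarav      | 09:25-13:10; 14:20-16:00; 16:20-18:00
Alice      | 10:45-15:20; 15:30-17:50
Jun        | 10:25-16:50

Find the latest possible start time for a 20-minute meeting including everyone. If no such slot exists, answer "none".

15:40

Ulla ∩ Kavya: 10:25-13:15, 13:25-14:50, 15:25-16:15, 16:40-16:50.
Ulla ∩ Kavya ∩ Rina: 11:15-13:15, 13:25-14:50, 15:40-16:10.
Ulla ∩ Kavya ∩ Rina ∩ Aarav: 11:15-13:10, 14:20-14:50, 15:40-16:00.
Ulla ∩ Kavya ∩ Rina ∩ Aarav ∩ Alice: 11:15-13:10, 14:20-14:50, 15:40-16:00.
Ulla ∩ Kavya ∩ Rina ∩ Aarav ∩ Alice ∩ Jun: 11:15-13:10, 14:20-14:50, 15:40-16:00.
So the common availability across everyone is 11:15-13:10, 14:20-14:50, 15:40-16:00.
The last common window of at least 20 minutes is 15:40-16:00; a 20-minute meeting can start as late as 15:40 and still end by 16:00.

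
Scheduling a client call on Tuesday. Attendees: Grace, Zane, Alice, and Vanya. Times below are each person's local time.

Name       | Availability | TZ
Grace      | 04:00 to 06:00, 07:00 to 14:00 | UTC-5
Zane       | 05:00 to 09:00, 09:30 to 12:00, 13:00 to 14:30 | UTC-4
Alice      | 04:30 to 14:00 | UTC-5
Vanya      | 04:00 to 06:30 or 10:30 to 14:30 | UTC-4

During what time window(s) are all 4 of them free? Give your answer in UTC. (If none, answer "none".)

Grace in UTC: 09:00-11:00, 12:00-19:00 (add 5h to convert from UTC-5).
Zane in UTC: 09:00-13:00, 13:30-16:00, 17:00-18:30 (add 4h to convert from UTC-4).
Alice in UTC: 09:30-19:00 (add 5h to convert from UTC-5).
Vanya in UTC: 08:00-10:30, 14:30-18:30 (add 4h to convert from UTC-4).
Grace ∩ Zane: 09:00-11:00, 12:00-13:00, 13:30-16:00, 17:00-18:30.
Grace ∩ Zane ∩ Alice: 09:30-11:00, 12:00-13:00, 13:30-16:00, 17:00-18:30.
Grace ∩ Zane ∩ Alice ∩ Vanya: 09:30-10:30, 14:30-16:00, 17:00-18:30.
So the common availability across everyone is 09:30-10:30, 14:30-16:00, 17:00-18:30.

09:30-10:30, 14:30-16:00, 17:00-18:30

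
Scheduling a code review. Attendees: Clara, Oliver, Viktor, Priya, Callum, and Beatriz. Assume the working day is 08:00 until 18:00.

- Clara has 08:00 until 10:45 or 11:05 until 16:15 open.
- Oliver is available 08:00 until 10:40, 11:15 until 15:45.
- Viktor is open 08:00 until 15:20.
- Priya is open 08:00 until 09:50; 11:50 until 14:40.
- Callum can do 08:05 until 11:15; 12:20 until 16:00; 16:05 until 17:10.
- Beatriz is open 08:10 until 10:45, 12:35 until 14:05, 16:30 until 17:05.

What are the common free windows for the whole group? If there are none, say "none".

08:10-09:50, 12:35-14:05

Clara ∩ Oliver: 08:00-10:40, 11:15-15:45.
Clara ∩ Oliver ∩ Viktor: 08:00-10:40, 11:15-15:20.
Clara ∩ Oliver ∩ Viktor ∩ Priya: 08:00-09:50, 11:50-14:40.
Clara ∩ Oliver ∩ Viktor ∩ Priya ∩ Callum: 08:05-09:50, 12:20-14:40.
Clara ∩ Oliver ∩ Viktor ∩ Priya ∩ Callum ∩ Beatriz: 08:10-09:50, 12:35-14:05.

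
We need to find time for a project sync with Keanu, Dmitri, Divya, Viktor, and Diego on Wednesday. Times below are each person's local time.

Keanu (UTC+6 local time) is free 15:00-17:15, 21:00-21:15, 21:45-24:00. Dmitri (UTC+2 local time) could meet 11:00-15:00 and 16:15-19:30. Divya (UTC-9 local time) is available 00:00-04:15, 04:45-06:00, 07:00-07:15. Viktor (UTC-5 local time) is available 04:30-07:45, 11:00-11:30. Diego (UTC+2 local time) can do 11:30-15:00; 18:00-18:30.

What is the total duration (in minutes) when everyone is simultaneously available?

Keanu in UTC: 09:00-11:15, 15:00-15:15, 15:45-18:00 (subtract 6h to convert from UTC+6).
Dmitri in UTC: 09:00-13:00, 14:15-17:30 (subtract 2h to convert from UTC+2).
Divya in UTC: 09:00-13:15, 13:45-15:00, 16:00-16:15 (add 9h to convert from UTC-9).
Viktor in UTC: 09:30-12:45, 16:00-16:30 (add 5h to convert from UTC-5).
Diego in UTC: 09:30-13:00, 16:00-16:30 (subtract 2h to convert from UTC+2).
Keanu ∩ Dmitri: 09:00-11:15, 15:00-15:15, 15:45-17:30.
Keanu ∩ Dmitri ∩ Divya: 09:00-11:15, 16:00-16:15.
Keanu ∩ Dmitri ∩ Divya ∩ Viktor: 09:30-11:15, 16:00-16:15.
Keanu ∩ Dmitri ∩ Divya ∩ Viktor ∩ Diego: 09:30-11:15, 16:00-16:15.
So the common availability across everyone is 09:30-11:15, 16:00-16:15.
Summing the common windows: 105 + 15 = 120 minutes.

120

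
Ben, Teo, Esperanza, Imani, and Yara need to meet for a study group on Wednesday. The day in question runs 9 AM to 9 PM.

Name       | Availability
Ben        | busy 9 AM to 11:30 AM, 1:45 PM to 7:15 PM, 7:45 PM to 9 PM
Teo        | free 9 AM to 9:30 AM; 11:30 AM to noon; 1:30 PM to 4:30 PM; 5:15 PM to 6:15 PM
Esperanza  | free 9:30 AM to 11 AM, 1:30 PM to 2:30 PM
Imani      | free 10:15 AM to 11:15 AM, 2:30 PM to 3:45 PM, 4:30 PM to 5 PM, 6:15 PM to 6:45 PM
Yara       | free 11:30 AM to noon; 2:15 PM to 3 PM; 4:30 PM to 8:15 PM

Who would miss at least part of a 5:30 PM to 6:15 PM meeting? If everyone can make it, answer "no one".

Ben free: 11:30-13:45, 19:15-19:45 (invert busy blocks within the working day).
Teo free: 09:00-09:30, 11:30-12:00, 13:30-16:30, 17:15-18:15.
Esperanza free: 09:30-11:00, 13:30-14:30.
Imani free: 10:15-11:15, 14:30-15:45, 16:30-17:00, 18:15-18:45.
Yara free: 11:30-12:00, 14:15-15:00, 16:30-20:15.
Ben: not fully free for 17:30-18:15. Teo: free for 17:30-18:15. Esperanza: not fully free for 17:30-18:15. Imani: not fully free for 17:30-18:15. Yara: free for 17:30-18:15.

Ben, Esperanza, Imani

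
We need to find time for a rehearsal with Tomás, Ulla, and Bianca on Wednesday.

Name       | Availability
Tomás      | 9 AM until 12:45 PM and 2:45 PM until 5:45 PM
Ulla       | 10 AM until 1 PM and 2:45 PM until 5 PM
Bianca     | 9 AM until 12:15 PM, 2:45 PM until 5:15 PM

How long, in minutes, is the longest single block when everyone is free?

135

Tomás ∩ Ulla: 10:00-12:45, 14:45-17:00.
Tomás ∩ Ulla ∩ Bianca: 10:00-12:15, 14:45-17:00.
So the common availability across everyone is 10:00-12:15, 14:45-17:00.
The longest is 10:00-12:15 at 135 minutes.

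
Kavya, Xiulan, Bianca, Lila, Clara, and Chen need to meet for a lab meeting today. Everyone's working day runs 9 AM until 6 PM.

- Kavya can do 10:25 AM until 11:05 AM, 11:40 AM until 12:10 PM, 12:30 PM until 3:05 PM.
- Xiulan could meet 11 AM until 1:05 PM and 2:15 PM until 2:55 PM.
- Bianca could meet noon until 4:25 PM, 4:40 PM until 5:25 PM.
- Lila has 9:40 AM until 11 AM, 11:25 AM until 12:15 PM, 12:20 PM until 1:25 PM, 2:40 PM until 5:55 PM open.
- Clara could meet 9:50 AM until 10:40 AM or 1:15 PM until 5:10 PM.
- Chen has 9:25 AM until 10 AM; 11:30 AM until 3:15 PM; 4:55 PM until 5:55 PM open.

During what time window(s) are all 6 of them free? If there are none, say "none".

14:40-14:55

Kavya ∩ Xiulan: 11:00-11:05, 11:40-12:10, 12:30-13:05, 14:15-14:55.
Kavya ∩ Xiulan ∩ Bianca: 12:00-12:10, 12:30-13:05, 14:15-14:55.
Kavya ∩ Xiulan ∩ Bianca ∩ Lila: 12:00-12:10, 12:30-13:05, 14:40-14:55.
Kavya ∩ Xiulan ∩ Bianca ∩ Lila ∩ Clara: 14:40-14:55.
Kavya ∩ Xiulan ∩ Bianca ∩ Lila ∩ Clara ∩ Chen: 14:40-14:55.
So the common availability across everyone is 14:40-14:55.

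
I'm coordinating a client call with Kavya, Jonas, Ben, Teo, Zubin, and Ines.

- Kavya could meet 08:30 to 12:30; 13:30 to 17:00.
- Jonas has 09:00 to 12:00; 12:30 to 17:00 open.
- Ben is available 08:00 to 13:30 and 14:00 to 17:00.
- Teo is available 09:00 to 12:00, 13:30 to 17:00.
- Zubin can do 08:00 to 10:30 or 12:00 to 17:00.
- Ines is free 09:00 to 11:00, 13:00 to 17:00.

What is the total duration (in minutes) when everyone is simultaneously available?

270

Kavya ∩ Jonas: 09:00-12:00, 13:30-17:00.
Kavya ∩ Jonas ∩ Ben: 09:00-12:00, 14:00-17:00.
Kavya ∩ Jonas ∩ Ben ∩ Teo: 09:00-12:00, 14:00-17:00.
Kavya ∩ Jonas ∩ Ben ∩ Teo ∩ Zubin: 09:00-10:30, 14:00-17:00.
Kavya ∩ Jonas ∩ Ben ∩ Teo ∩ Zubin ∩ Ines: 09:00-10:30, 14:00-17:00.
Summing the common windows: 90 + 180 = 270 minutes.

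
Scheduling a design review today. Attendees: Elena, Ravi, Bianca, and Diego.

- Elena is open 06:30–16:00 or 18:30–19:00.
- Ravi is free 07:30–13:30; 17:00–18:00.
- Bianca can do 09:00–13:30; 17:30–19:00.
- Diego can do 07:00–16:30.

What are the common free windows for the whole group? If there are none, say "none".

09:00-13:30

Elena ∩ Ravi: 07:30-13:30.
Elena ∩ Ravi ∩ Bianca: 09:00-13:30.
Elena ∩ Ravi ∩ Bianca ∩ Diego: 09:00-13:30.
Those are the intersection windows.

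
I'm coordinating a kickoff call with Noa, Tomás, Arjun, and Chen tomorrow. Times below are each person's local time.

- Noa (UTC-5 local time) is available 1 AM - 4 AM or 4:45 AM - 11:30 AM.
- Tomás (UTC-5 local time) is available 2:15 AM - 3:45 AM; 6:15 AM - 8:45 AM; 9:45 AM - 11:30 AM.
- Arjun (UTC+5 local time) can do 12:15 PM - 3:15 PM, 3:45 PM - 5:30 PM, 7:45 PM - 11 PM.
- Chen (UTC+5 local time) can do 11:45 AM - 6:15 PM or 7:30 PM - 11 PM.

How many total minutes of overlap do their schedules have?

270

Noa in UTC: 06:00-09:00, 09:45-16:30 (add 5h to convert from UTC-5).
Tomás in UTC: 07:15-08:45, 11:15-13:45, 14:45-16:30 (add 5h to convert from UTC-5).
Arjun in UTC: 07:15-10:15, 10:45-12:30, 14:45-18:00 (subtract 5h to convert from UTC+5).
Chen in UTC: 06:45-13:15, 14:30-18:00 (subtract 5h to convert from UTC+5).
Noa ∩ Tomás: 07:15-08:45, 11:15-13:45, 14:45-16:30.
Noa ∩ Tomás ∩ Arjun: 07:15-08:45, 11:15-12:30, 14:45-16:30.
Noa ∩ Tomás ∩ Arjun ∩ Chen: 07:15-08:45, 11:15-12:30, 14:45-16:30.
Summing the common windows: 90 + 75 + 105 = 270 minutes.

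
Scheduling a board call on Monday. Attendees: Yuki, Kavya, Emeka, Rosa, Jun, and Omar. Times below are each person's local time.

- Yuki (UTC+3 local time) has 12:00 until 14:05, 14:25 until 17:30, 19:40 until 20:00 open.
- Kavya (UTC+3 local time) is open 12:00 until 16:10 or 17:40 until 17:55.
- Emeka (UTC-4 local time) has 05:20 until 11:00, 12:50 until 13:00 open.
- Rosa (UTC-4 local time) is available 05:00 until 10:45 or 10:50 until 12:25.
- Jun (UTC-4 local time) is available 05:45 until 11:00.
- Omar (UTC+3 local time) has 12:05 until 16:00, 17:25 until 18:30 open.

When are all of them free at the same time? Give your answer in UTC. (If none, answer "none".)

09:45-11:05, 11:25-13:00

Yuki in UTC: 09:00-11:05, 11:25-14:30, 16:40-17:00 (subtract 3h to convert from UTC+3).
Kavya in UTC: 09:00-13:10, 14:40-14:55 (subtract 3h to convert from UTC+3).
Emeka in UTC: 09:20-15:00, 16:50-17:00 (add 4h to convert from UTC-4).
Rosa in UTC: 09:00-14:45, 14:50-16:25 (add 4h to convert from UTC-4).
Jun in UTC: 09:45-15:00 (add 4h to convert from UTC-4).
Omar in UTC: 09:05-13:00, 14:25-15:30 (subtract 3h to convert from UTC+3).
Yuki ∩ Kavya: 09:00-11:05, 11:25-13:10.
Yuki ∩ Kavya ∩ Emeka: 09:20-11:05, 11:25-13:10.
Yuki ∩ Kavya ∩ Emeka ∩ Rosa: 09:20-11:05, 11:25-13:10.
Yuki ∩ Kavya ∩ Emeka ∩ Rosa ∩ Jun: 09:45-11:05, 11:25-13:10.
Yuki ∩ Kavya ∩ Emeka ∩ Rosa ∩ Jun ∩ Omar: 09:45-11:05, 11:25-13:00.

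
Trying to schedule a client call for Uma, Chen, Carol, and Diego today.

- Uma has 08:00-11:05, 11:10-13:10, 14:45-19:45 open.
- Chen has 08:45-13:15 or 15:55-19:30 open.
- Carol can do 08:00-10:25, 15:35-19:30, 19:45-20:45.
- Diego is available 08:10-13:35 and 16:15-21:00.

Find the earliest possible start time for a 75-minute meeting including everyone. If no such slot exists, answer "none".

08:45

Uma ∩ Chen: 08:45-11:05, 11:10-13:10, 15:55-19:30.
Uma ∩ Chen ∩ Carol: 08:45-10:25, 15:55-19:30.
Uma ∩ Chen ∩ Carol ∩ Diego: 08:45-10:25, 16:15-19:30.
The first common window of at least 75 minutes is 08:45-10:25, so the earliest start is 08:45.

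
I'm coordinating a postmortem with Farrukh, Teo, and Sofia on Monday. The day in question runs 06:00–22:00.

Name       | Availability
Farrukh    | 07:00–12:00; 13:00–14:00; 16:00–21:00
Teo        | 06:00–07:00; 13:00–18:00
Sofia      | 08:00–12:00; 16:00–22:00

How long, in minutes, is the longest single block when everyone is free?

Farrukh ∩ Teo: 13:00-14:00, 16:00-18:00.
Farrukh ∩ Teo ∩ Sofia: 16:00-18:00.
The longest is 16:00-18:00 at 120 minutes.

120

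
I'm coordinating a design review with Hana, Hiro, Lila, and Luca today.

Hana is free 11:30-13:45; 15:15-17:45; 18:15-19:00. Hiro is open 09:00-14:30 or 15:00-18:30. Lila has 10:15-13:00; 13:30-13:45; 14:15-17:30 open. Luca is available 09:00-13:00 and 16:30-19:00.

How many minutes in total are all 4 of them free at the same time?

150

Hana ∩ Hiro: 11:30-13:45, 15:15-17:45, 18:15-18:30.
Hana ∩ Hiro ∩ Lila: 11:30-13:00, 13:30-13:45, 15:15-17:30.
Hana ∩ Hiro ∩ Lila ∩ Luca: 11:30-13:00, 16:30-17:30.
So the common availability across everyone is 11:30-13:00, 16:30-17:30.
Summing the common windows: 90 + 60 = 150 minutes.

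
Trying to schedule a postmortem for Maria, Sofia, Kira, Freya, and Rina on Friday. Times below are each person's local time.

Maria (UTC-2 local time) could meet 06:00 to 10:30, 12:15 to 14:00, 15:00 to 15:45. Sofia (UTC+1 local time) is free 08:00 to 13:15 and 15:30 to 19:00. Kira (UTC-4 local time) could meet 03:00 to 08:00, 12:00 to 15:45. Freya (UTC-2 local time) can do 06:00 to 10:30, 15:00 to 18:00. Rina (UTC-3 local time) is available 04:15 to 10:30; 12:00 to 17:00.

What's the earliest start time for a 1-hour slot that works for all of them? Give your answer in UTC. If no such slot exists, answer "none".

08:00

Maria in UTC: 08:00-12:30, 14:15-16:00, 17:00-17:45 (add 2h to convert from UTC-2).
Sofia in UTC: 07:00-12:15, 14:30-18:00 (subtract 1h to convert from UTC+1).
Kira in UTC: 07:00-12:00, 16:00-19:45 (add 4h to convert from UTC-4).
Freya in UTC: 08:00-12:30, 17:00-20:00 (add 2h to convert from UTC-2).
Rina in UTC: 07:15-13:30, 15:00-20:00 (add 3h to convert from UTC-3).
Maria ∩ Sofia: 08:00-12:15, 14:30-16:00, 17:00-17:45.
Maria ∩ Sofia ∩ Kira: 08:00-12:00, 17:00-17:45.
Maria ∩ Sofia ∩ Kira ∩ Freya: 08:00-12:00, 17:00-17:45.
Maria ∩ Sofia ∩ Kira ∩ Freya ∩ Rina: 08:00-12:00, 17:00-17:45.
Those are the intersection windows.
The first common window of at least 60 minutes is 08:00-12:00, so the earliest start is 08:00.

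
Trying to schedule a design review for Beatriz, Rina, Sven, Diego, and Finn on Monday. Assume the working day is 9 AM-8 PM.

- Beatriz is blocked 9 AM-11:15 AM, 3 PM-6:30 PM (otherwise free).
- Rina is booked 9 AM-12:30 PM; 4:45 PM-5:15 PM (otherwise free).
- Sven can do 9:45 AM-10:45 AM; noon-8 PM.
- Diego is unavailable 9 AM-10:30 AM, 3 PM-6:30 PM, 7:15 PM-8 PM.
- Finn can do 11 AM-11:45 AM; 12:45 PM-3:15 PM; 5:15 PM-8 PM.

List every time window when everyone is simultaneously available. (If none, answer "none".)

12:45-15:00, 18:30-19:15

Beatriz free: 11:15-15:00, 18:30-20:00 (invert busy blocks within the working day).
Rina free: 12:30-16:45, 17:15-20:00 (invert busy blocks within the working day).
Sven free: 09:45-10:45, 12:00-20:00.
Diego free: 10:30-15:00, 18:30-19:15 (invert busy blocks within the working day).
Finn free: 11:00-11:45, 12:45-15:15, 17:15-20:00.
Beatriz ∩ Rina: 12:30-15:00, 18:30-20:00.
Beatriz ∩ Rina ∩ Sven: 12:30-15:00, 18:30-20:00.
Beatriz ∩ Rina ∩ Sven ∩ Diego: 12:30-15:00, 18:30-19:15.
Beatriz ∩ Rina ∩ Sven ∩ Diego ∩ Finn: 12:45-15:00, 18:30-19:15.
So the common availability across everyone is 12:45-15:00, 18:30-19:15.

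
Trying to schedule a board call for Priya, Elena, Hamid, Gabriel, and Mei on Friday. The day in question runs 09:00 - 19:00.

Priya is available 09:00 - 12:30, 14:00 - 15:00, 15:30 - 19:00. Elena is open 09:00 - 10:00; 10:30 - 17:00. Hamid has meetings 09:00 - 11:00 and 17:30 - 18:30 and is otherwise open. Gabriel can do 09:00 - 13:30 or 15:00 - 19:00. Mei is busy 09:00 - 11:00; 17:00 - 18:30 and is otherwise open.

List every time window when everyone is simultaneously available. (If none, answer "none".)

11:00-12:30, 15:30-17:00

Priya free: 09:00-12:30, 14:00-15:00, 15:30-19:00.
Elena free: 09:00-10:00, 10:30-17:00.
Hamid free: 11:00-17:30, 18:30-19:00 (invert busy blocks within the working day).
Gabriel free: 09:00-13:30, 15:00-19:00.
Mei free: 11:00-17:00, 18:30-19:00 (invert busy blocks within the working day).
Priya ∩ Elena: 09:00-10:00, 10:30-12:30, 14:00-15:00, 15:30-17:00.
Priya ∩ Elena ∩ Hamid: 11:00-12:30, 14:00-15:00, 15:30-17:00.
Priya ∩ Elena ∩ Hamid ∩ Gabriel: 11:00-12:30, 15:30-17:00.
Priya ∩ Elena ∩ Hamid ∩ Gabriel ∩ Mei: 11:00-12:30, 15:30-17:00.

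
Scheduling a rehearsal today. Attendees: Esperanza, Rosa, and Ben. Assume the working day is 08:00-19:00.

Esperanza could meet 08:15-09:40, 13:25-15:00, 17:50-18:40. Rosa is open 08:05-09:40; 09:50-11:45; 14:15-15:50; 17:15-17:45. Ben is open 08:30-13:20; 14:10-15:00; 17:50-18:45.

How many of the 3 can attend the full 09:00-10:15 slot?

Ben can make the full 09:00-10:15 slot — that's 1.

1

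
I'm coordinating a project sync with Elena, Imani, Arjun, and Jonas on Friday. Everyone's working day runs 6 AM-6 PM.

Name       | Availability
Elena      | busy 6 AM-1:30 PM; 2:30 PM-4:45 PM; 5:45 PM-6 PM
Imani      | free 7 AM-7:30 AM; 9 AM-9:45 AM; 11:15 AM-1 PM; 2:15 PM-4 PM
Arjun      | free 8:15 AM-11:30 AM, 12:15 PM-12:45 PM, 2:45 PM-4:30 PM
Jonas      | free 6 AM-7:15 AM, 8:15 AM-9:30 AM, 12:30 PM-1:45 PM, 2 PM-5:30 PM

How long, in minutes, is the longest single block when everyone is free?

0

Elena free: 13:30-14:30, 16:45-17:45 (invert busy blocks within the working day).
Imani free: 07:00-07:30, 09:00-09:45, 11:15-13:00, 14:15-16:00.
Arjun free: 08:15-11:30, 12:15-12:45, 14:45-16:30.
Jonas free: 06:00-07:15, 08:15-09:30, 12:30-13:45, 14:00-17:30.
Elena ∩ Imani: 14:15-14:30.
Elena ∩ Imani ∩ Arjun: ∅.
Elena ∩ Imani ∩ Arjun ∩ Jonas: ∅.
There is no time when everyone is free.
No common window exists, so the longest block is 0 minutes.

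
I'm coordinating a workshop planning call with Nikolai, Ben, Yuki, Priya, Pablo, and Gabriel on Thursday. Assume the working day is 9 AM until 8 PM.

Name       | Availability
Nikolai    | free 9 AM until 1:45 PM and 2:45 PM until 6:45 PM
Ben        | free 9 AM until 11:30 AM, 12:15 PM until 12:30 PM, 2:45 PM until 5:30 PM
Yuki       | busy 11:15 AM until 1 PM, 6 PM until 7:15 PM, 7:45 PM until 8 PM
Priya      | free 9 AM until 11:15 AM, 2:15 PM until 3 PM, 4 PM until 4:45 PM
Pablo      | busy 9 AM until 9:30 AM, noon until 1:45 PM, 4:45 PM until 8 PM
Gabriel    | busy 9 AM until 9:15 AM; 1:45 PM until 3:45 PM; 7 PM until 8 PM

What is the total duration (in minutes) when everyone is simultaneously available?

150

Nikolai free: 09:00-13:45, 14:45-18:45.
Ben free: 09:00-11:30, 12:15-12:30, 14:45-17:30.
Yuki free: 09:00-11:15, 13:00-18:00, 19:15-19:45 (invert busy blocks within the working day).
Priya free: 09:00-11:15, 14:15-15:00, 16:00-16:45.
Pablo free: 09:30-12:00, 13:45-16:45 (invert busy blocks within the working day).
Gabriel free: 09:15-13:45, 15:45-19:00 (invert busy blocks within the working day).
Nikolai ∩ Ben: 09:00-11:30, 12:15-12:30, 14:45-17:30.
Nikolai ∩ Ben ∩ Yuki: 09:00-11:15, 14:45-17:30.
Nikolai ∩ Ben ∩ Yuki ∩ Priya: 09:00-11:15, 14:45-15:00, 16:00-16:45.
Nikolai ∩ Ben ∩ Yuki ∩ Priya ∩ Pablo: 09:30-11:15, 14:45-15:00, 16:00-16:45.
Nikolai ∩ Ben ∩ Yuki ∩ Priya ∩ Pablo ∩ Gabriel: 09:30-11:15, 16:00-16:45.
Summing the common windows: 105 + 45 = 150 minutes.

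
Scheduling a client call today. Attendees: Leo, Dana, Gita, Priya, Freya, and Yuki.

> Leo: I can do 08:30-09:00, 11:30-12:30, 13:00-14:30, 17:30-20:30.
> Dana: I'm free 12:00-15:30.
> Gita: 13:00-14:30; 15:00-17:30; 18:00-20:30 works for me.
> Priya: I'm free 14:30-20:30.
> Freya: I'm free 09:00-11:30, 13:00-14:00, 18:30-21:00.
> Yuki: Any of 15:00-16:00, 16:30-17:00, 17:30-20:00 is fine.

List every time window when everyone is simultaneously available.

none

Leo ∩ Dana: 12:00-12:30, 13:00-14:30.
Leo ∩ Dana ∩ Gita: 13:00-14:30.
Leo ∩ Dana ∩ Gita ∩ Priya: ∅.
Leo ∩ Dana ∩ Gita ∩ Priya ∩ Freya: ∅.
Leo ∩ Dana ∩ Gita ∩ Priya ∩ Freya ∩ Yuki: ∅.
There is no time when everyone is free.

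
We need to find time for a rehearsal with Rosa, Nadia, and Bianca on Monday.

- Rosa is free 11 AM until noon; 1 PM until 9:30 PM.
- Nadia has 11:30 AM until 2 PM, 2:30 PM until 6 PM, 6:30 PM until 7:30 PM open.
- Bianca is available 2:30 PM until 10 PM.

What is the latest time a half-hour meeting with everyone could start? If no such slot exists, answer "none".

Rosa ∩ Nadia: 11:30-12:00, 13:00-14:00, 14:30-18:00, 18:30-19:30.
Rosa ∩ Nadia ∩ Bianca: 14:30-18:00, 18:30-19:30.
So the common availability across everyone is 14:30-18:00, 18:30-19:30.
The last common window of at least 30 minutes is 18:30-19:30; a 30-minute meeting can start as late as 19:00 and still end by 19:30.

19:00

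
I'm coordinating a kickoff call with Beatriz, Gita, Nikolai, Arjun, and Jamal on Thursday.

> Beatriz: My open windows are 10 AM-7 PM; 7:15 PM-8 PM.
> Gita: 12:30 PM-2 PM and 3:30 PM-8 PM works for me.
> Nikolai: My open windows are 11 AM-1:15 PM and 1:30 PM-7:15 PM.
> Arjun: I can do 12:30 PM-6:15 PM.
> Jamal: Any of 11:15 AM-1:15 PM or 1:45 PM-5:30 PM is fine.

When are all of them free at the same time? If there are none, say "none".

Beatriz ∩ Gita: 12:30-14:00, 15:30-19:00, 19:15-20:00.
Beatriz ∩ Gita ∩ Nikolai: 12:30-13:15, 13:30-14:00, 15:30-19:00.
Beatriz ∩ Gita ∩ Nikolai ∩ Arjun: 12:30-13:15, 13:30-14:00, 15:30-18:15.
Beatriz ∩ Gita ∩ Nikolai ∩ Arjun ∩ Jamal: 12:30-13:15, 13:45-14:00, 15:30-17:30.
Those are the intersection windows.

12:30-13:15, 13:45-14:00, 15:30-17:30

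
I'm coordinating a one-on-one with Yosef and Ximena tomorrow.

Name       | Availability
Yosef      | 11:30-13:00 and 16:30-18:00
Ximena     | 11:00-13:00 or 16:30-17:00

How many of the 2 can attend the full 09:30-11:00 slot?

0

nobody can make the full 09:30-11:00 slot — that's 0.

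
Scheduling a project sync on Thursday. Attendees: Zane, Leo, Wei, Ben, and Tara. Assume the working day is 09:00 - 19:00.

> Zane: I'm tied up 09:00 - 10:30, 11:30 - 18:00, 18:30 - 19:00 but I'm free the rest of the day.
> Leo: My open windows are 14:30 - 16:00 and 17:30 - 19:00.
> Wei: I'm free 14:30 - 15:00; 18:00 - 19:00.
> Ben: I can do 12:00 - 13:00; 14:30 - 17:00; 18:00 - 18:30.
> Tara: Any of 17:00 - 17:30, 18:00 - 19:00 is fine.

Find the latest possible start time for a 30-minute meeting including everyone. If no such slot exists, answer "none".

18:00

Zane free: 10:30-11:30, 18:00-18:30 (invert busy blocks within the working day).
Leo free: 14:30-16:00, 17:30-19:00.
Wei free: 14:30-15:00, 18:00-19:00.
Ben free: 12:00-13:00, 14:30-17:00, 18:00-18:30.
Tara free: 17:00-17:30, 18:00-19:00.
Zane ∩ Leo: 18:00-18:30.
Zane ∩ Leo ∩ Wei: 18:00-18:30.
Zane ∩ Leo ∩ Wei ∩ Ben: 18:00-18:30.
Zane ∩ Leo ∩ Wei ∩ Ben ∩ Tara: 18:00-18:30.
The last common window of at least 30 minutes is 18:00-18:30; a 30-minute meeting can start as late as 18:00 and still end by 18:30.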